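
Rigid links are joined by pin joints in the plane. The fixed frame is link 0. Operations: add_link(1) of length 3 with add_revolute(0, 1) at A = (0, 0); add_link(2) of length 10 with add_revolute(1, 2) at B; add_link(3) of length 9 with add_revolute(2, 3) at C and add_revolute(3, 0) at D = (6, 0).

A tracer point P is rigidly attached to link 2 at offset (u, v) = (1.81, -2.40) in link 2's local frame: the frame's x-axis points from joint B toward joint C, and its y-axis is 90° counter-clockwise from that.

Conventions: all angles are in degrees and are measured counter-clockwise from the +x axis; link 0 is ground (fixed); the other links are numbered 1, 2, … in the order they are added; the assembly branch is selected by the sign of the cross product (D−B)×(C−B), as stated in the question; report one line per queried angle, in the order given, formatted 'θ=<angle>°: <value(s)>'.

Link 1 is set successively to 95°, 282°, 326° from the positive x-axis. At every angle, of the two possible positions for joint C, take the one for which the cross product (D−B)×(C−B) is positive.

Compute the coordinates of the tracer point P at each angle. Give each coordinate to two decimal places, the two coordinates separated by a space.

A=(0,0), D=(6.00,0)
θ=95°: B = A + 3.00·(cos95°, sin95°) = (-0.2615, 2.9886)
θ=95°: |BD| = 6.9381
θ=95°: circle(B,10.00) ∩ circle(D,9.00): a=4.8383, h=8.7516
θ=95°:   candidates: C₊=(7.8747,8.8026) cross=60.720; C₋=(0.3352,-6.9936) cross=-60.720
θ=95°:   branch + wants cross > 0 → take C=(7.8747,8.8026) (cross=60.720)
θ=95°: ex = (C−B)/|BC| = (0.8136,0.5814); ey = (-0.5814,0.8136)
θ=95°: P = B + 1.81·ex + -2.40·ey = (2.6065,2.0882)
θ=282°: B = A + 3.00·(cos282°, sin282°) = (0.6237, -2.9344)
θ=282°: |BD| = 6.1250
θ=282°: circle(B,10.00) ∩ circle(D,9.00): a=4.6135, h=8.8722
θ=282°:   candidates: C₊=(0.4227,7.0635) cross=54.342; C₋=(8.9239,-8.5118) cross=-54.342
θ=282°:   branch + wants cross > 0 → take C=(0.4227,7.0635) (cross=54.342)
θ=282°: ex = (C−B)/|BC| = (-0.0201,0.9998); ey = (-0.9998,-0.0201)
θ=282°: P = B + 1.81·ex + -2.40·ey = (2.9869,-1.0766)
θ=326°: B = A + 3.00·(cos326°, sin326°) = (2.4871, -1.6776)
θ=326°: |BD| = 3.8929
θ=326°: circle(B,10.00) ∩ circle(D,9.00): a=4.3868, h=8.9864
θ=326°:   candidates: C₊=(2.5731,8.3221) cross=34.983; C₋=(10.3182,-7.8964) cross=-34.983
θ=326°:   branch + wants cross > 0 → take C=(2.5731,8.3221) (cross=34.983)
θ=326°: ex = (C−B)/|BC| = (0.0086,1.0000); ey = (-1.0000,0.0086)
θ=326°: P = B + 1.81·ex + -2.40·ey = (4.9026,0.1117)

θ=95°: 2.61 2.09
θ=282°: 2.99 -1.08
θ=326°: 4.90 0.11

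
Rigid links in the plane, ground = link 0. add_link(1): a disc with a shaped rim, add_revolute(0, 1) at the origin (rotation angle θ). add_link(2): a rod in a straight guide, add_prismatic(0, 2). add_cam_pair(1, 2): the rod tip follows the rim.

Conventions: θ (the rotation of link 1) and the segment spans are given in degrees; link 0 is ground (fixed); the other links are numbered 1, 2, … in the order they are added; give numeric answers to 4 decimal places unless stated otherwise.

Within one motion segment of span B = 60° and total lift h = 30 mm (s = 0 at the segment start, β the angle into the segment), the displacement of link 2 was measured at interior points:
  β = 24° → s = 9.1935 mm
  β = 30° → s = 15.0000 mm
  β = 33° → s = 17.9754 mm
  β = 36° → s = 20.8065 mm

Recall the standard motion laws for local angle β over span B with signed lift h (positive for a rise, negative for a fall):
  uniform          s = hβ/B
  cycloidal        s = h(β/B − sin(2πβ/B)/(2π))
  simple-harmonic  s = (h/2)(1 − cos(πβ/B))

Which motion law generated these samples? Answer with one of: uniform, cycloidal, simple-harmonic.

candidates at β/B = r: uniform s = h·r (linear in β); cycloidal s = h·(r − sin(2πr)/(2π)); simple-harmonic s = (h/2)(1 − cos(πr))
β=24°: printed 9.1935 | uniform 12.0000, cycloidal 9.1935, simple-harmonic 10.3647
β=30°: printed 15.0000 | uniform 15.0000, cycloidal 15.0000, simple-harmonic 15.0000
β=33°: printed 17.9754 | uniform 16.5000, cycloidal 17.9754, simple-harmonic 17.3465
β=36°: printed 20.8065 | uniform 18.0000, cycloidal 20.8065, simple-harmonic 19.6353
only one law matches every sample → cycloidal

cycloidal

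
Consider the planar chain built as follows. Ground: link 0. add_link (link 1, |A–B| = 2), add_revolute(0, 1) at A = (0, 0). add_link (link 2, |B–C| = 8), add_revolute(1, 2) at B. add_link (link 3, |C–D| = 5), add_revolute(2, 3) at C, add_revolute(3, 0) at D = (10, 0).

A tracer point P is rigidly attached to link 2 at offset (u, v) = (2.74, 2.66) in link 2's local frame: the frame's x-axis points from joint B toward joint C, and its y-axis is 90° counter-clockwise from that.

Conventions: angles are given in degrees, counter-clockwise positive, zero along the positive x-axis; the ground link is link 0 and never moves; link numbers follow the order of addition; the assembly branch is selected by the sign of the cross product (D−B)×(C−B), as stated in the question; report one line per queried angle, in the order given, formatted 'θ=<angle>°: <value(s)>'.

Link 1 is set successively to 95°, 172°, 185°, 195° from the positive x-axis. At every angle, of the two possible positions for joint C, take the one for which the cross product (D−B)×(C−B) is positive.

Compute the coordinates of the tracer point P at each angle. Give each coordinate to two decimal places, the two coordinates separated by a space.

A=(0,0), D=(10.00,0)
θ=95°: B = A + 2.00·(cos95°, sin95°) = (-0.1743, 1.9924)
θ=95°: |BD| = 10.3676
θ=95°: circle(B,8.00) ∩ circle(D,5.00): a=7.0646, h=3.7538
θ=95°:   candidates: C₊=(7.4800,4.3185) cross=38.917; C₋=(6.0373,-3.0491) cross=-38.917
θ=95°:   branch + wants cross > 0 → take C=(7.4800,4.3185) (cross=38.917)
θ=95°: ex = (C−B)/|BC| = (0.9568,0.2908); ey = (-0.2908,0.9568)
θ=95°: P = B + 2.74·ex + 2.66·ey = (1.6739,5.3342)
θ=172°: B = A + 2.00·(cos172°, sin172°) = (-1.9805, 0.2783)
θ=172°: |BD| = 11.9838
θ=172°: circle(B,8.00) ∩ circle(D,5.00): a=7.6191, h=2.4392
θ=172°:   candidates: C₊=(5.6931,2.5399) cross=29.230; C₋=(5.5798,-2.3371) cross=-29.230
θ=172°:   branch + wants cross > 0 → take C=(5.6931,2.5399) (cross=29.230)
θ=172°: ex = (C−B)/|BC| = (0.9592,0.2827); ey = (-0.2827,0.9592)
θ=172°: P = B + 2.74·ex + 2.66·ey = (-0.1043,3.6044)
θ=185°: B = A + 2.00·(cos185°, sin185°) = (-1.9924, -0.1743)
θ=185°: |BD| = 11.9937
θ=185°: circle(B,8.00) ∩ circle(D,5.00): a=7.6227, h=2.4279
θ=185°:   candidates: C₊=(5.5942,2.3641) cross=29.119; C₋=(5.6648,-2.4912) cross=-29.119
θ=185°:   branch + wants cross > 0 → take C=(5.5942,2.3641) (cross=29.119)
θ=185°: ex = (C−B)/|BC| = (0.9483,0.3173); ey = (-0.3173,0.9483)
θ=185°: P = B + 2.74·ex + 2.66·ey = (-0.2380,3.2176)
θ=195°: B = A + 2.00·(cos195°, sin195°) = (-1.9319, -0.5176)
θ=195°: |BD| = 11.9431
θ=195°: circle(B,8.00) ∩ circle(D,5.00): a=7.6043, h=2.4849
θ=195°:   candidates: C₊=(5.5576,2.2945) cross=29.678; C₋=(5.7730,-2.6706) cross=-29.678
θ=195°:   branch + wants cross > 0 → take C=(5.5576,2.2945) (cross=29.678)
θ=195°: ex = (C−B)/|BC| = (0.9362,0.3515); ey = (-0.3515,0.9362)
θ=195°: P = B + 2.74·ex + 2.66·ey = (-0.3018,2.9358)

θ=95°: 1.67 5.33
θ=172°: -0.10 3.60
θ=185°: -0.24 3.22
θ=195°: -0.30 2.94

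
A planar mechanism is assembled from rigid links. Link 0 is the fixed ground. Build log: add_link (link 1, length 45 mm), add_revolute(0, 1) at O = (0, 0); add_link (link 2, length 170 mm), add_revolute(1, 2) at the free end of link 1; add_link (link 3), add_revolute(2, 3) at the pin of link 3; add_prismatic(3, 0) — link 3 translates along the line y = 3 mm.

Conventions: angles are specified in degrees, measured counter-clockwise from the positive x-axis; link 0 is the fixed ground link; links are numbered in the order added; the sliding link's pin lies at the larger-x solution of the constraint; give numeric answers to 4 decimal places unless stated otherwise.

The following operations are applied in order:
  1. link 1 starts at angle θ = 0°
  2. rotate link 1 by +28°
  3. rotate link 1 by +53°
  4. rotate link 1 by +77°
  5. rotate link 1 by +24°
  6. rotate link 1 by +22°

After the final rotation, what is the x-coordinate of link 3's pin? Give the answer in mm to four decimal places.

geometry: r = 45 mm, L = 170 mm, e = 3 mm; θ starts at 0°
rotate link 1 by +28°: θ ← 0° +28° = 28°
rotate link 1 by +53°: θ ← 28° +53° = 81°
rotate link 1 by +77°: θ ← 81° +77° = 158°
rotate link 1 by +24°: θ ← 158° +24° = 182°
rotate link 1 by +22°: θ ← 182° +22° = 204°
crank pin P = (r cos θ, r sin θ) = (-41.109546, -18.303149)
h = r sin θ − e = -18.303149 − 3 = -21.303149
x = r cos θ + √(L² − h²) = -41.109546 + 168.659941 = 127.550396

127.5504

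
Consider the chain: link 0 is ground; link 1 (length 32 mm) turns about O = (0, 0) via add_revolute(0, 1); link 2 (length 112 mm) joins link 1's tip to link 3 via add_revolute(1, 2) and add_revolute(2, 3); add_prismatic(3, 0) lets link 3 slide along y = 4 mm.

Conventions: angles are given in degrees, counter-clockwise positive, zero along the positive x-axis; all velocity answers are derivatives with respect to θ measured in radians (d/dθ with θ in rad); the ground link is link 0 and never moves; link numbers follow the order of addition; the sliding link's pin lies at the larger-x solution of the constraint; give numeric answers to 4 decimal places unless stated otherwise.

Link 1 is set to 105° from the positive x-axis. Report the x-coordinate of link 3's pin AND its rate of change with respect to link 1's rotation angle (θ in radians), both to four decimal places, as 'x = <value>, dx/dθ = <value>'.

geometry: r = 32 mm, L = 112 mm, e = 4 mm
crank pin P = (r cos θ, r sin θ) = (-8.282209, 30.909626)
h = r sin θ − e = 30.909626 − 4 = 26.909626
x = r cos θ + √(L² − h²) = -8.282209 + 108.719235 = 100.437025
dx/dθ = −r sin θ − h·r cos θ/√(L² − h²) (θ in radians; h = 26.909626) = -28.859657

x = 100.4370, dx/dθ = -28.8597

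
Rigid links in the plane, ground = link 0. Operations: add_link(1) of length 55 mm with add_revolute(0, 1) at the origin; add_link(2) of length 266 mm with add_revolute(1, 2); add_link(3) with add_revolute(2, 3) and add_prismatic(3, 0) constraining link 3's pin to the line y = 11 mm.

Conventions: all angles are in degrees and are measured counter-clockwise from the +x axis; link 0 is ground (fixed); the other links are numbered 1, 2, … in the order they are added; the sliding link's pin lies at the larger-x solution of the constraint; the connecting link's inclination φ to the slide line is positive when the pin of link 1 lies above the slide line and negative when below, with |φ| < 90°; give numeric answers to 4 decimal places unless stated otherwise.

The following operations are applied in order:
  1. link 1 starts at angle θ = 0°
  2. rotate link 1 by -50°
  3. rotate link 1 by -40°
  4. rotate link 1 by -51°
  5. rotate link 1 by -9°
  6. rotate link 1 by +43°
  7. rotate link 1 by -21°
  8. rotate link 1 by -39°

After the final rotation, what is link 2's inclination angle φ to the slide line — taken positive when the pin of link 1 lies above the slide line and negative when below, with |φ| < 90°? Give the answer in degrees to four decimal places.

geometry: r = 55 mm, L = 266 mm, e = 11 mm; θ starts at 0°
rotate link 1 by -50°: θ ← 0° -50° = -50°
rotate link 1 by -40°: θ ← -50° -40° = -90°
rotate link 1 by -51°: θ ← -90° -51° = -141°
rotate link 1 by -9°: θ ← -141° -9° = -150°
rotate link 1 by +43°: θ ← -150° +43° = -107°
rotate link 1 by -21°: θ ← -107° -21° = -128°
rotate link 1 by -39°: θ ← -128° -39° = -167°
h = r sin θ − e = -12.372308 − 11 = -23.372308
sin φ = h / L = -23.372308 / 266 = -0.08786582
φ = arcsin(-0.08786582) = -5.040841°

-5.0408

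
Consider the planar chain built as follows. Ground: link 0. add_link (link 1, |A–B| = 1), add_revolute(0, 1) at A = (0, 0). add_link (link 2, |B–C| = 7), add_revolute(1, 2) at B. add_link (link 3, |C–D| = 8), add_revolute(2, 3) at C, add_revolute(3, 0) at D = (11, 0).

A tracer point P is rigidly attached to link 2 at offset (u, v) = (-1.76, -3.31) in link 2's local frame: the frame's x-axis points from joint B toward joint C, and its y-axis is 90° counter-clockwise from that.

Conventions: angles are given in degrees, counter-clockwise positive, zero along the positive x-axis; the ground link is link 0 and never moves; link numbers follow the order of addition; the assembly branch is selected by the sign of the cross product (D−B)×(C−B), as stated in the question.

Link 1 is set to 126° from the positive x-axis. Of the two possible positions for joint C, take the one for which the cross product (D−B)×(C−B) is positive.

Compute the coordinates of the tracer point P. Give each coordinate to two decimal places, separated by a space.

A=(0,0), D=(11.00,0)
B = A + 1.00·(cos126°, sin126°) = (-0.5878, 0.8090)
|BD| = 11.6160
circle(B,7.00) ∩ circle(D,8.00): a=5.1623, h=4.7276
  candidates: C₊=(4.8913,5.1656) cross=54.916; C₋=(4.2328,-4.2667) cross=-54.916
  branch + wants cross > 0 → take C=(4.8913,5.1656) (cross=54.916)
ex = (C−B)/|BC| = (0.7827,0.6224); ey = (-0.6224,0.7827)
P = B + -1.76·ex + -3.31·ey = (0.0947,-2.8772)

0.09 -2.88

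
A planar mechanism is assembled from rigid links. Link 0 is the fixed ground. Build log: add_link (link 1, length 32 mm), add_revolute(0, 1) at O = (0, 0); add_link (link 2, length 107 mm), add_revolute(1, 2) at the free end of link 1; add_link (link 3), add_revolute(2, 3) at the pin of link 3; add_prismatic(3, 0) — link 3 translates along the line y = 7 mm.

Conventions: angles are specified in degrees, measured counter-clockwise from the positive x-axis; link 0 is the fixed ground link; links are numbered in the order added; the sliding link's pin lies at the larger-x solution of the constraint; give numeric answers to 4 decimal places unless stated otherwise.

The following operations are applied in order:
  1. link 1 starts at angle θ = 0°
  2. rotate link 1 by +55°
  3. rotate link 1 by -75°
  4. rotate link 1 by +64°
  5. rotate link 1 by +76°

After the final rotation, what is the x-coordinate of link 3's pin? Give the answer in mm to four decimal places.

geometry: r = 32 mm, L = 107 mm, e = 7 mm; θ starts at 0°
rotate link 1 by +55°: θ ← 0° +55° = 55°
rotate link 1 by -75°: θ ← 55° -75° = -20°
rotate link 1 by +64°: θ ← -20° +64° = 44°
rotate link 1 by +76°: θ ← 44° +76° = 120°
crank pin P = (r cos θ, r sin θ) = (-16.000000, 27.712813)
h = r sin θ − e = 27.712813 − 7 = 20.712813
x = r cos θ + √(L² − h²) = -16.000000 + 104.976090 = 88.976090

88.9761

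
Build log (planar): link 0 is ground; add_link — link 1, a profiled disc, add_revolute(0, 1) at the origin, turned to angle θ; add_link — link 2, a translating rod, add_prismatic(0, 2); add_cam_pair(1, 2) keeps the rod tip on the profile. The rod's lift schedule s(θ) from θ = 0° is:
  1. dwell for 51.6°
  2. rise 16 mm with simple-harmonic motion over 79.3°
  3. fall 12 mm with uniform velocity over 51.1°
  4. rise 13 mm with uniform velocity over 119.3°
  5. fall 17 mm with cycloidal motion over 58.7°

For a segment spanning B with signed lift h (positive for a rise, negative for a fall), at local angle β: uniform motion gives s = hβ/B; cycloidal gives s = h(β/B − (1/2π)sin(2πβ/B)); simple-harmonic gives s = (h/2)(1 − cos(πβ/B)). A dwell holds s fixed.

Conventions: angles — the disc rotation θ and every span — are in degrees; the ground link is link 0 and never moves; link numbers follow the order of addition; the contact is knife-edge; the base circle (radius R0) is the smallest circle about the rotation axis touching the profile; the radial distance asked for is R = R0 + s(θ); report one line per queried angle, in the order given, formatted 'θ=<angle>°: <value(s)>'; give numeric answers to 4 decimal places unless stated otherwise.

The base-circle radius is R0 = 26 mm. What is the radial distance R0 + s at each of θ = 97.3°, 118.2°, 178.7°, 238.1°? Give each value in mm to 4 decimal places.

seg 1 [0°–51.6°] dwell: s stays 0.0000
seg 2 [51.6°–130.9°] simple-harmonic, h=16: θ=97.3° here. β=45.7, B=79.3. 16/2·(1 − cos(π·0.5763)) = 9.8991 → s = 9.8991
seg 2 [51.6°–130.9°] simple-harmonic, h=16: θ=118.2° here. β=66.6, B=79.3. 16/2·(1 − cos(π·0.8398)) = 15.0086 → s = 15.0086
seg 2 [51.6°–130.9°] simple-harmonic, h=16: full span → s += 16 → s = 16.0000
seg 3 [130.9°–182°] uniform, h=-12: θ=178.7° here. β=47.8, B=51.1. -12·47.8/51.1 = -11.2250 → s = 4.7750
seg 3 [130.9°–182°] uniform, h=-12: full span → s += -12 → s = 4.0000
seg 4 [182°–301.3°] uniform, h=13: θ=238.1° here. β=56.1, B=119.3. 13·56.1/119.3 = 6.1132 → s = 10.1132
θ=97.3°: R = R0 + s = 26 + 9.8991 = 35.8991
θ=118.2°: R = R0 + s = 26 + 15.0086 = 41.0086
θ=178.7°: R = R0 + s = 26 + 4.7750 = 30.7750
θ=238.1°: R = R0 + s = 26 + 10.1132 = 36.1132

θ=97.3°: 35.8991
θ=118.2°: 41.0086
θ=178.7°: 30.7750
θ=238.1°: 36.1132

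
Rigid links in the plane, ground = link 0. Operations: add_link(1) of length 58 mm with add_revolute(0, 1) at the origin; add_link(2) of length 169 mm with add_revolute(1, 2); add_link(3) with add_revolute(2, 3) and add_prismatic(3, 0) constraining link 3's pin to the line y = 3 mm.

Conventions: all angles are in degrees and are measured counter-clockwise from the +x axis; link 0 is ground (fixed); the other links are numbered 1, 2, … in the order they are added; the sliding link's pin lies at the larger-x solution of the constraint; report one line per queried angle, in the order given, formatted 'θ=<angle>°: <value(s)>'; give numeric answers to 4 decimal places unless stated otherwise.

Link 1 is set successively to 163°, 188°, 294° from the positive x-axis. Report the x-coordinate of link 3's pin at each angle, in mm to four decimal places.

geometry: r = 58 mm, L = 169 mm, e = 3 mm
θ=163°: crank pin P = (r cos θ, r sin θ) = (-55.465676, 16.957559)
θ=163°: h = r sin θ − e = 16.957559 − 3 = 13.957559
θ=163°: x = r cos θ + √(L² − h²) = -55.465676 + 168.422643 = 112.956967
θ=188°: crank pin P = (r cos θ, r sin θ) = (-57.435548, -8.072040)
θ=188°: h = r sin θ − e = -8.072040 − 3 = -11.072040
θ=188°: x = r cos θ + √(L² − h²) = -57.435548 + 168.636917 = 111.201369
θ=294°: crank pin P = (r cos θ, r sin θ) = (23.590725, -52.985637)
θ=294°: h = r sin θ − e = -52.985637 − 3 = -55.985637
θ=294°: x = r cos θ + √(L² − h²) = 23.590725 + 159.457231 = 183.047956

θ=163°: 112.9570
θ=188°: 111.2014
θ=294°: 183.0480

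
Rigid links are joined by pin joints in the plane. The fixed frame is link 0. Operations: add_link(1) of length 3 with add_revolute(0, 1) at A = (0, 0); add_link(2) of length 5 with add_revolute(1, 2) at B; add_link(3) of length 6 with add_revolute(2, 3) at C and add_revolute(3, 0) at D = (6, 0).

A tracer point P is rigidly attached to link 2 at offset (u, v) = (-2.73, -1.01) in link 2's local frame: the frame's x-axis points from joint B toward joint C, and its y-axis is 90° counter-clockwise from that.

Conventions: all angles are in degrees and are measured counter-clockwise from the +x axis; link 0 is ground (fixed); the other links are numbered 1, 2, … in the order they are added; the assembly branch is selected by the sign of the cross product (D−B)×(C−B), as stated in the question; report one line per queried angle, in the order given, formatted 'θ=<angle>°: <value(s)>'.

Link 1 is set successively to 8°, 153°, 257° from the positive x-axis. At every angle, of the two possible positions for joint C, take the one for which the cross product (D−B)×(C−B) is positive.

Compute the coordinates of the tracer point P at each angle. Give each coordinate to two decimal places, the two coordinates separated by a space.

A=(0,0), D=(6.00,0)
θ=8°: B = A + 3.00·(cos8°, sin8°) = (2.9708, 0.4175)
θ=8°: |BD| = 3.0578
θ=8°: circle(B,5.00) ∩ circle(D,6.00): a=-0.2697, h=4.9927
θ=8°:   candidates: C₊=(3.3853,5.4003) cross=15.267; C₋=(2.0219,-4.4916) cross=-15.267
θ=8°:   branch + wants cross > 0 → take C=(3.3853,5.4003) (cross=15.267)
θ=8°: ex = (C−B)/|BC| = (0.0829,0.9966); ey = (-0.9966,0.0829)
θ=8°: P = B + -2.73·ex + -1.01·ey = (3.7510,-2.3868)
θ=153°: B = A + 3.00·(cos153°, sin153°) = (-2.6730, 1.3620)
θ=153°: |BD| = 8.7793
θ=153°: circle(B,5.00) ∩ circle(D,6.00): a=3.7632, h=3.2922
θ=153°:   candidates: C₊=(1.5553,4.0305) cross=28.903; C₋=(0.5339,-2.4742) cross=-28.903
θ=153°:   branch + wants cross > 0 → take C=(1.5553,4.0305) (cross=28.903)
θ=153°: ex = (C−B)/|BC| = (0.8457,0.5337); ey = (-0.5337,0.8457)
θ=153°: P = B + -2.73·ex + -1.01·ey = (-4.4427,-0.9492)
θ=257°: B = A + 3.00·(cos257°, sin257°) = (-0.6749, -2.9231)
θ=257°: |BD| = 7.2869
θ=257°: circle(B,5.00) ∩ circle(D,6.00): a=2.8886, h=4.0811
θ=257°:   candidates: C₊=(0.3340,1.9740) cross=29.739; C₋=(3.6083,-5.5027) cross=-29.739
θ=257°:   branch + wants cross > 0 → take C=(0.3340,1.9740) (cross=29.739)
θ=257°: ex = (C−B)/|BC| = (0.2018,0.9794); ey = (-0.9794,0.2018)
θ=257°: P = B + -2.73·ex + -1.01·ey = (-0.2365,-5.8008)

θ=8°: 3.75 -2.39
θ=153°: -4.44 -0.95
θ=257°: -0.24 -5.80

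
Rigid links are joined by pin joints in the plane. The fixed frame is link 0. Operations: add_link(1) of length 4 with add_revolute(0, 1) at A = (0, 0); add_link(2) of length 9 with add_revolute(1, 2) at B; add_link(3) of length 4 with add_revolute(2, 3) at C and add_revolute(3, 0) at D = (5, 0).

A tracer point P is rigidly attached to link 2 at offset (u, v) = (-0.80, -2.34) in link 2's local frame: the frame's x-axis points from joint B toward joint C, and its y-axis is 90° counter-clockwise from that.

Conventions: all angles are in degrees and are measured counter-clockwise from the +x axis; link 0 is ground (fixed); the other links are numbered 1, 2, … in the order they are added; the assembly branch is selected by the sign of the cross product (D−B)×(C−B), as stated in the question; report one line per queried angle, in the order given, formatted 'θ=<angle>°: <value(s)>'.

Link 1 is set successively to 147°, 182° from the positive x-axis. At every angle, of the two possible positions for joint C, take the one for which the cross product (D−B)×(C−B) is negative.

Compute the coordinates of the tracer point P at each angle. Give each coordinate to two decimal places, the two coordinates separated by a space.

A=(0,0), D=(5.00,0)
θ=147°: B = A + 4.00·(cos147°, sin147°) = (-3.3547, 2.1786)
θ=147°: |BD| = 8.6341
θ=147°: circle(B,9.00) ∩ circle(D,4.00): a=8.0812, h=3.9616
θ=147°:   candidates: C₊=(5.4646,3.9729) cross=34.205; C₋=(3.4654,-3.6939) cross=-34.205
θ=147°:   branch - wants cross < 0 → take C=(3.4654,-3.6939) (cross=-34.205)
θ=147°: ex = (C−B)/|BC| = (0.7578,-0.6525); ey = (0.6525,0.7578)
θ=147°: P = B + -0.80·ex + -2.34·ey = (-5.4878,0.9273)
θ=182°: B = A + 4.00·(cos182°, sin182°) = (-3.9976, -0.1396)
θ=182°: |BD| = 8.9986
θ=182°: circle(B,9.00) ∩ circle(D,4.00): a=8.1110, h=3.9003
θ=182°:   candidates: C₊=(4.0519,3.8860) cross=35.097; C₋=(4.1729,-3.9136) cross=-35.097
θ=182°:   branch - wants cross < 0 → take C=(4.1729,-3.9136) (cross=-35.097)
θ=182°: ex = (C−B)/|BC| = (0.9078,-0.4193); ey = (0.4193,0.9078)
θ=182°: P = B + -0.80·ex + -2.34·ey = (-5.7051,-1.9285)

θ=147°: -5.49 0.93
θ=182°: -5.71 -1.93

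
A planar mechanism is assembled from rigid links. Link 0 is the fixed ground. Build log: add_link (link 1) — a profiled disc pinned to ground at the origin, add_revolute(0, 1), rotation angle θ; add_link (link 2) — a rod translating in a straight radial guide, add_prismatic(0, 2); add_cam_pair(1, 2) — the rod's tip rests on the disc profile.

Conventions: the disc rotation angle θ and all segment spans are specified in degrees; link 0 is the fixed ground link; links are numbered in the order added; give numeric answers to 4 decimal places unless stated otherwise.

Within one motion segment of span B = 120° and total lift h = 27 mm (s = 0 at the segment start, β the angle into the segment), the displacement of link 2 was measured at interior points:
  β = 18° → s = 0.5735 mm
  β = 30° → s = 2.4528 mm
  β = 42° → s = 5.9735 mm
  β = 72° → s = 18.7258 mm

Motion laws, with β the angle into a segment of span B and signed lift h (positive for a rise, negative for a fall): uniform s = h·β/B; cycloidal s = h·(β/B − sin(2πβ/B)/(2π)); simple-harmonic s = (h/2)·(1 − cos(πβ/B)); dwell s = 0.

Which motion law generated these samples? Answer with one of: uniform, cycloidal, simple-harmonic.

candidates at β/B = r: uniform s = h·r (linear in β); cycloidal s = h·(r − sin(2πr)/(2π)); simple-harmonic s = (h/2)(1 − cos(πr))
β=18°: printed 0.5735 | uniform 4.0500, cycloidal 0.5735, simple-harmonic 1.4714
β=30°: printed 2.4528 | uniform 6.7500, cycloidal 2.4528, simple-harmonic 3.9541
β=42°: printed 5.9735 | uniform 9.4500, cycloidal 5.9735, simple-harmonic 7.3711
β=72°: printed 18.7258 | uniform 16.2000, cycloidal 18.7258, simple-harmonic 17.6717
only one law matches every sample → cycloidal

cycloidal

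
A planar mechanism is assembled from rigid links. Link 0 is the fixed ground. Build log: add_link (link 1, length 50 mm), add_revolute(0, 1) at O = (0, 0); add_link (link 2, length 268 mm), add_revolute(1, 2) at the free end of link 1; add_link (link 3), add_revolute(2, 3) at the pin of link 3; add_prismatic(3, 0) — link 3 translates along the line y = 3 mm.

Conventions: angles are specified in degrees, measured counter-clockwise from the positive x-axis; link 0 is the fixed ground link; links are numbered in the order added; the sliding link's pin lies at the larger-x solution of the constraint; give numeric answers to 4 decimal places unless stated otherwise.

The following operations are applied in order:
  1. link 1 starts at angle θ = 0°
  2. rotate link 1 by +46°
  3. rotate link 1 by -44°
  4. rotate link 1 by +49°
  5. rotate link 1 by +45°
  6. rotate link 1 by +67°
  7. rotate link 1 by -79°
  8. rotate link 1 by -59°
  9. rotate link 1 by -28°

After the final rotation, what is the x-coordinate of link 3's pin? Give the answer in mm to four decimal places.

geometry: r = 50 mm, L = 268 mm, e = 3 mm; θ starts at 0°
rotate link 1 by +46°: θ ← 0° +46° = 46°
rotate link 1 by -44°: θ ← 46° -44° = 2°
rotate link 1 by +49°: θ ← 2° +49° = 51°
rotate link 1 by +45°: θ ← 51° +45° = 96°
rotate link 1 by +67°: θ ← 96° +67° = 163°
rotate link 1 by -79°: θ ← 163° -79° = 84°
rotate link 1 by -59°: θ ← 84° -59° = 25°
rotate link 1 by -28°: θ ← 25° -28° = -3°
crank pin P = (r cos θ, r sin θ) = (49.931477, -2.616798)
h = r sin θ − e = -2.616798 − 3 = -5.616798
x = r cos θ + √(L² − h²) = 49.931477 + 267.941135 = 317.872611

317.8726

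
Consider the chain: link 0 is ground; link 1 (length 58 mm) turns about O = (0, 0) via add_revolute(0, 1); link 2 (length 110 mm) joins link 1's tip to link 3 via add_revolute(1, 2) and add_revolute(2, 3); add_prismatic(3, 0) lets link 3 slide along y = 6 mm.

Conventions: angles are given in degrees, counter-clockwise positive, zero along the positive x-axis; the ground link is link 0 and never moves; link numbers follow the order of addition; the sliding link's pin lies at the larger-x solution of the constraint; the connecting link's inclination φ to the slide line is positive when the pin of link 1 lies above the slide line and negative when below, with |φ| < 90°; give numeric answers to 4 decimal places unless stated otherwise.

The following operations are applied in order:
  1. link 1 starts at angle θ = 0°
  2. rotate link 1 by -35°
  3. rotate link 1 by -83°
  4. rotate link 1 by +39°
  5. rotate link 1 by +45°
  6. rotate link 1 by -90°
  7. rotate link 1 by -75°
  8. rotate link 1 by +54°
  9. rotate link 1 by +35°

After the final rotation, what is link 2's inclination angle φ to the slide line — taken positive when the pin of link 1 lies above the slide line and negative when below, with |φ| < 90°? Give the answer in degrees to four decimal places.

geometry: r = 58 mm, L = 110 mm, e = 6 mm; θ starts at 0°
rotate link 1 by -35°: θ ← 0° -35° = -35°
rotate link 1 by -83°: θ ← -35° -83° = -118°
rotate link 1 by +39°: θ ← -118° +39° = -79°
rotate link 1 by +45°: θ ← -79° +45° = -34°
rotate link 1 by -90°: θ ← -34° -90° = -124°
rotate link 1 by -75°: θ ← -124° -75° = -199°
rotate link 1 by +54°: θ ← -199° +54° = -145°
rotate link 1 by +35°: θ ← -145° +35° = -110°
h = r sin θ − e = -54.502172 − 6 = -60.502172
sin φ = h / L = -60.502172 / 110 = -0.55001975
φ = arcsin(-0.55001975) = -33.368368°

-33.3684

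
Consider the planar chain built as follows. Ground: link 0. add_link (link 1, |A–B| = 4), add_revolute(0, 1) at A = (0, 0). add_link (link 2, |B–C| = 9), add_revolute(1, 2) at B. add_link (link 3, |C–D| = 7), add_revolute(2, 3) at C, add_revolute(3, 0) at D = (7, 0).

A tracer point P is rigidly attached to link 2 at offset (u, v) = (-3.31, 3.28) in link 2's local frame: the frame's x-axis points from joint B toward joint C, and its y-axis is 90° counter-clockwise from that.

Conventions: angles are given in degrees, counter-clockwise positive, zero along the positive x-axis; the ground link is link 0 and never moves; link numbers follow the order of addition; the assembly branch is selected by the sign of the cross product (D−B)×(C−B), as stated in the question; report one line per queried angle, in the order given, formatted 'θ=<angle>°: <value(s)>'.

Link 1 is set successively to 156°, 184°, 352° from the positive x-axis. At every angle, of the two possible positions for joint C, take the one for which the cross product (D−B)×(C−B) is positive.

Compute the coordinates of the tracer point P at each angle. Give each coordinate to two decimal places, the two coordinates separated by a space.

A=(0,0), D=(7.00,0)
θ=156°: B = A + 4.00·(cos156°, sin156°) = (-3.6542, 1.6269)
θ=156°: |BD| = 10.7777
θ=156°: circle(B,9.00) ∩ circle(D,7.00): a=6.8734, h=5.8100
θ=156°:   candidates: C₊=(4.0175,6.3328) cross=62.619; C₋=(2.2634,-5.1541) cross=-62.619
θ=156°:   branch + wants cross > 0 → take C=(4.0175,6.3328) (cross=62.619)
θ=156°: ex = (C−B)/|BC| = (0.8524,0.5229); ey = (-0.5229,0.8524)
θ=156°: P = B + -3.31·ex + 3.28·ey = (-8.1907,2.6921)
θ=184°: B = A + 4.00·(cos184°, sin184°) = (-3.9903, -0.2790)
θ=184°: |BD| = 10.9938
θ=184°: circle(B,9.00) ∩ circle(D,7.00): a=6.9523, h=5.7154
θ=184°:   candidates: C₊=(2.8147,5.6110) cross=62.834; C₋=(3.1048,-5.8162) cross=-62.834
θ=184°:   branch + wants cross > 0 → take C=(2.8147,5.6110) (cross=62.834)
θ=184°: ex = (C−B)/|BC| = (0.7561,0.6544); ey = (-0.6544,0.7561)
θ=184°: P = B + -3.31·ex + 3.28·ey = (-8.6396,0.0348)
θ=352°: B = A + 4.00·(cos352°, sin352°) = (3.9611, -0.5567)
θ=352°: |BD| = 3.0895
θ=352°: circle(B,9.00) ∩ circle(D,7.00): a=6.7236, h=5.9828
θ=352°:   candidates: C₊=(9.4966,6.5397) cross=18.484; C₋=(11.6526,-5.2300) cross=-18.484
θ=352°:   branch + wants cross > 0 → take C=(9.4966,6.5397) (cross=18.484)
θ=352°: ex = (C−B)/|BC| = (0.6151,0.7885); ey = (-0.7885,0.6151)
θ=352°: P = B + -3.31·ex + 3.28·ey = (-0.6610,-1.1492)

θ=156°: -8.19 2.69
θ=184°: -8.64 0.03
θ=352°: -0.66 -1.15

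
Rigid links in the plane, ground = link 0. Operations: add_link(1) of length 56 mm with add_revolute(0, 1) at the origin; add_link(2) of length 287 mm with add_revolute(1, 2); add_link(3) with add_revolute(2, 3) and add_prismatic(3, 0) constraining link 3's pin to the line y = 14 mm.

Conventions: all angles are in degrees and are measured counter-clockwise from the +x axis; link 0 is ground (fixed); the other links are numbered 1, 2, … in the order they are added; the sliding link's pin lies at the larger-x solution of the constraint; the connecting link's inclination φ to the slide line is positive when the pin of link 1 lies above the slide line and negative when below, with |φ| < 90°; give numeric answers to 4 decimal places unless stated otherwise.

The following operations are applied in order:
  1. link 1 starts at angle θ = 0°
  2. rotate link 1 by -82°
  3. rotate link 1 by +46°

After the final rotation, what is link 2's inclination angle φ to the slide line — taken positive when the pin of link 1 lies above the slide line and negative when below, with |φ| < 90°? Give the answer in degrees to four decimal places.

geometry: r = 56 mm, L = 287 mm, e = 14 mm; θ starts at 0°
rotate link 1 by -82°: θ ← 0° -82° = -82°
rotate link 1 by +46°: θ ← -82° +46° = -36°
h = r sin θ − e = -32.915974 − 14 = -46.915974
sin φ = h / L = -46.915974 / 287 = -0.16347029
φ = arcsin(-0.16347029) = -9.408382°

-9.4084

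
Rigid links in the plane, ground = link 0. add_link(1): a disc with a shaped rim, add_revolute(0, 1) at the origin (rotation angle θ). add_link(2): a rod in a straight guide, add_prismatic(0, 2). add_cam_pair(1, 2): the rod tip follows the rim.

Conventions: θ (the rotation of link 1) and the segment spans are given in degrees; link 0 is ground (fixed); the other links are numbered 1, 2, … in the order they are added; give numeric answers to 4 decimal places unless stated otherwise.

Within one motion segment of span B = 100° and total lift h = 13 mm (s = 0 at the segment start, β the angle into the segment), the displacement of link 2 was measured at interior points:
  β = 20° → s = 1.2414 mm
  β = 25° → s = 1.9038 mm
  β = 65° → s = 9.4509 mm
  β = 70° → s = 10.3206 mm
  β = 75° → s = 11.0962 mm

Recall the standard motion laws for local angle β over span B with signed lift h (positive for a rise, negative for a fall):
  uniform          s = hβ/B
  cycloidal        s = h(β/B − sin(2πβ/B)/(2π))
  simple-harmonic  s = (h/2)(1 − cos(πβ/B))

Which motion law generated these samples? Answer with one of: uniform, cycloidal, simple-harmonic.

candidates at β/B = r: uniform s = h·r (linear in β); cycloidal s = h·(r − sin(2πr)/(2π)); simple-harmonic s = (h/2)(1 − cos(πr))
β=20°: printed 1.2414 | uniform 2.6000, cycloidal 0.6323, simple-harmonic 1.2414
β=25°: printed 1.9038 | uniform 3.2500, cycloidal 1.1810, simple-harmonic 1.9038
β=65°: printed 9.4509 | uniform 8.4500, cycloidal 10.1239, simple-harmonic 9.4509
β=70°: printed 10.3206 | uniform 9.1000, cycloidal 11.0677, simple-harmonic 10.3206
β=75°: printed 11.0962 | uniform 9.7500, cycloidal 11.8190, simple-harmonic 11.0962
only one law matches every sample → simple-harmonic

simple-harmonic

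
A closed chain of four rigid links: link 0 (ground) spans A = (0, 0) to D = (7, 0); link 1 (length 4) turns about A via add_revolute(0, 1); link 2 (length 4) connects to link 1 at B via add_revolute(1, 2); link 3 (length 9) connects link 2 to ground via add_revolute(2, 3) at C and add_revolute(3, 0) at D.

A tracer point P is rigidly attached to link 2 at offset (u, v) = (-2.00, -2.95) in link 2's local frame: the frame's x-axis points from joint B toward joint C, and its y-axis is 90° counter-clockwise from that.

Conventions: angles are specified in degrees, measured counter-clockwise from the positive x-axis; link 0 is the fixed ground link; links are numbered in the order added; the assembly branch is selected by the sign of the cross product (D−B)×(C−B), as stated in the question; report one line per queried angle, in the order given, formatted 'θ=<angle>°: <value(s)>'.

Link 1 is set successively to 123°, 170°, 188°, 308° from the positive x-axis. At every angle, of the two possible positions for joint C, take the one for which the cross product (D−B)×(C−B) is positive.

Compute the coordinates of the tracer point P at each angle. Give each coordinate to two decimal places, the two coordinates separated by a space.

A=(0,0), D=(7.00,0)
θ=123°: B = A + 4.00·(cos123°, sin123°) = (-2.1786, 3.3547)
θ=123°: |BD| = 9.7724
θ=123°: circle(B,4.00) ∩ circle(D,9.00): a=1.5605, h=3.6830
θ=123°:   candidates: C₊=(0.5514,6.2782) cross=35.992; C₋=(-1.9772,-0.6402) cross=-35.992
θ=123°:   branch + wants cross > 0 → take C=(0.5514,6.2782) (cross=35.992)
θ=123°: ex = (C−B)/|BC| = (0.6825,0.7309); ey = (-0.7309,0.6825)
θ=123°: P = B + -2.00·ex + -2.95·ey = (-1.3874,-0.1205)
θ=170°: B = A + 4.00·(cos170°, sin170°) = (-3.9392, 0.6946)
θ=170°: |BD| = 10.9613
θ=170°: circle(B,4.00) ∩ circle(D,9.00): a=2.5156, h=3.1099
θ=170°:   candidates: C₊=(-1.2316,3.6388) cross=34.089; C₋=(-1.6257,-2.5685) cross=-34.089
θ=170°:   branch + wants cross > 0 → take C=(-1.2316,3.6388) (cross=34.089)
θ=170°: ex = (C−B)/|BC| = (0.6769,0.7361); ey = (-0.7361,0.6769)
θ=170°: P = B + -2.00·ex + -2.95·ey = (-3.1217,-2.7744)
θ=188°: B = A + 4.00·(cos188°, sin188°) = (-3.9611, -0.5567)
θ=188°: |BD| = 10.9752
θ=188°: circle(B,4.00) ∩ circle(D,9.00): a=2.5264, h=3.1012
θ=188°:   candidates: C₊=(-1.5952,2.6687) cross=34.036; C₋=(-1.2806,-3.5258) cross=-34.036
θ=188°:   branch + wants cross > 0 → take C=(-1.5952,2.6687) (cross=34.036)
θ=188°: ex = (C−B)/|BC| = (0.5915,0.8063); ey = (-0.8063,0.5915)
θ=188°: P = B + -2.00·ex + -2.95·ey = (-2.7653,-3.9142)
θ=308°: B = A + 4.00·(cos308°, sin308°) = (2.4626, -3.1520)
θ=308°: |BD| = 5.5248
θ=308°: circle(B,4.00) ∩ circle(D,9.00): a=-3.1202, h=2.5028
θ=308°:   candidates: C₊=(-1.5279,-2.8767) cross=13.828; C₋=(1.3280,-6.9877) cross=-13.828
θ=308°:   branch + wants cross > 0 → take C=(-1.5279,-2.8767) (cross=13.828)
θ=308°: ex = (C−B)/|BC| = (-0.9976,0.0688); ey = (-0.0688,-0.9976)
θ=308°: P = B + -2.00·ex + -2.95·ey = (4.6610,-0.3467)

θ=123°: -1.39 -0.12
θ=170°: -3.12 -2.77
θ=188°: -2.77 -3.91
θ=308°: 4.66 -0.35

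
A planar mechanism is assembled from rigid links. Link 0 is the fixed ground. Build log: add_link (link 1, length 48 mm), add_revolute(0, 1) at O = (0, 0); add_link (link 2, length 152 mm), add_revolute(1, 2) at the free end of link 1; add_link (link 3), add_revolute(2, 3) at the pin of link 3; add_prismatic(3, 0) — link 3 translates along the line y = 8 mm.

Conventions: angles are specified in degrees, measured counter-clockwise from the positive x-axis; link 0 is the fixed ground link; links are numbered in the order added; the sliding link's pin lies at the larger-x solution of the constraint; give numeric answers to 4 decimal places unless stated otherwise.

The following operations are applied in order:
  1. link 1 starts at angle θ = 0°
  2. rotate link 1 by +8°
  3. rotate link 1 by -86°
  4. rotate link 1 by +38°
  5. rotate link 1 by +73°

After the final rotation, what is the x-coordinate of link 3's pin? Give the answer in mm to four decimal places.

geometry: r = 48 mm, L = 152 mm, e = 8 mm; θ starts at 0°
rotate link 1 by +8°: θ ← 0° +8° = 8°
rotate link 1 by -86°: θ ← 8° -86° = -78°
rotate link 1 by +38°: θ ← -78° +38° = -40°
rotate link 1 by +73°: θ ← -40° +73° = 33°
crank pin P = (r cos θ, r sin θ) = (40.256187, 26.142674)
h = r sin θ − e = 26.142674 − 8 = 18.142674
x = r cos θ + √(L² − h²) = 40.256187 + 150.913364 = 191.169551

191.1696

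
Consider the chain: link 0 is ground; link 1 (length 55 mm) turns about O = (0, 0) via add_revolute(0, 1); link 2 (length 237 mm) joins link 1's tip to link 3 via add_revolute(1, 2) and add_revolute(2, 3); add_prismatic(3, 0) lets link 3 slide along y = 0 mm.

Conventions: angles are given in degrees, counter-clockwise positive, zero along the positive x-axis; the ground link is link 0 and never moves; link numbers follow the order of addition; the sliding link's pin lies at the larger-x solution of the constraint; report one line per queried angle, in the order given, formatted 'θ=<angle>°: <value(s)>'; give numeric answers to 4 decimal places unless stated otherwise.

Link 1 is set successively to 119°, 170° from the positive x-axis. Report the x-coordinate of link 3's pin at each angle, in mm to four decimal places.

geometry: r = 55 mm, L = 237 mm, e = 0 mm
θ=119°: crank pin P = (r cos θ, r sin θ) = (-26.664529, 48.104084)
θ=119°: h = r sin θ − e = 48.104084 − 0 = 48.104084
θ=119°: x = r cos θ + √(L² − h²) = -26.664529 + 232.066795 = 205.402265
θ=170°: crank pin P = (r cos θ, r sin θ) = (-54.164426, 9.550650)
θ=170°: h = r sin θ − e = 9.550650 − 0 = 9.550650
θ=170°: x = r cos θ + √(L² − h²) = -54.164426 + 236.807485 = 182.643059

θ=119°: 205.4023
θ=170°: 182.6431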